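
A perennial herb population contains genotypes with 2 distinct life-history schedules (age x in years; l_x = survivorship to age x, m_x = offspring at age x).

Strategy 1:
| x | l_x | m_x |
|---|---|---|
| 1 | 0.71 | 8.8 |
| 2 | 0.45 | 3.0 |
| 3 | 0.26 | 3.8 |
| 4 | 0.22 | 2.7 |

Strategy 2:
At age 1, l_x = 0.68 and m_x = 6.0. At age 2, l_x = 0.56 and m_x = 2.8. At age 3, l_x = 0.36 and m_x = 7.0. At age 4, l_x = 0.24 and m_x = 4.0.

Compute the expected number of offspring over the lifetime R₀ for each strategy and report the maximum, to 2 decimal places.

Strategy 1: R₀ = 0.71×8.8 + 0.45×3.0 + 0.26×3.8 + 0.22×2.7 = 9.1800
Strategy 2: R₀ = 0.68×6.0 + 0.56×2.8 + 0.36×7.0 + 0.24×4.0 = 9.1280
Highest R₀: strategy 1 with 9.1800.

9.18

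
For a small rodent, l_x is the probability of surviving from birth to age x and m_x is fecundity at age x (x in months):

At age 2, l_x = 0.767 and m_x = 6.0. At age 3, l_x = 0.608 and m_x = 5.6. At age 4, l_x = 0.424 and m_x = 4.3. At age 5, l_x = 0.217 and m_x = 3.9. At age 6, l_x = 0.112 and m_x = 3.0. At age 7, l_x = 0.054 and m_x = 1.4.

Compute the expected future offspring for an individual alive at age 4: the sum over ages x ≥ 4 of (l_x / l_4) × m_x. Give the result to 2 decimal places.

l_4 = 0.424. Conditional survival from age 4 to x is l_x / l_4.
  x=4: (0.424/0.424) × 4.3 = 4.3000
  x=5: (0.217/0.424) × 3.9 = 1.9960
  x=6: (0.112/0.424) × 3.0 = 0.7925
  x=7: (0.054/0.424) × 1.4 = 0.1783
Sum = 4.3000 + 1.9960 + 0.7925 + 0.1783 = 7.2667

7.27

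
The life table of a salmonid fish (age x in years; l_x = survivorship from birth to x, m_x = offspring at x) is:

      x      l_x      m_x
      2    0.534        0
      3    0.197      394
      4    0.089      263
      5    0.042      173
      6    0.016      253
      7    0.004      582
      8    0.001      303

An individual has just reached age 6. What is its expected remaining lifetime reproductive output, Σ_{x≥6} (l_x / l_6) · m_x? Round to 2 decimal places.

l_6 = 0.016. Conditional survival from age 6 to x is l_x / l_6.
  x=6: (0.016/0.016) × 253 = 253.0000
  x=7: (0.004/0.016) × 582 = 145.5000
  x=8: (0.001/0.016) × 303 = 18.9375
Sum = 253.0000 + 145.5000 + 18.9375 = 417.4375

417.44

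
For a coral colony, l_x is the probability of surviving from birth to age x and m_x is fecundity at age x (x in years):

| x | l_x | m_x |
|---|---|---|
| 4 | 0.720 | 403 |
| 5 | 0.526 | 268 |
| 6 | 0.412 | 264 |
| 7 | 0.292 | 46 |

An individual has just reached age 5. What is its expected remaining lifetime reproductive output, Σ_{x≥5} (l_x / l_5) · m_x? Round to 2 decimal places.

l_5 = 0.526. Conditional survival from age 5 to x is l_x / l_5.
  x=5: (0.526/0.526) × 268 = 268.0000
  x=6: (0.412/0.526) × 264 = 206.7833
  x=7: (0.292/0.526) × 46 = 25.5361
Sum = 268.0000 + 206.7833 + 25.5361 = 500.3194

500.32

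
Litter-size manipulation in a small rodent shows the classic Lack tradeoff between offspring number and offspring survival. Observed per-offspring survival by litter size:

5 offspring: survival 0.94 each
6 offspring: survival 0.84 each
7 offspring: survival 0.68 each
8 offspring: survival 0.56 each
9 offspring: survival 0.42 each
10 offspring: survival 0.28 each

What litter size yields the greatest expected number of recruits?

6

Expected recruits = c × s(c):
  c=5: 5 × 0.94 = 4.700
  c=6: 6 × 0.84 = 5.040
  c=7: 7 × 0.68 = 4.760
  c=8: 8 × 0.56 = 4.480
  c=9: 9 × 0.42 = 3.780
  c=10: 10 × 0.28 = 2.800
Maximum at c = 6 (5.040 recruits).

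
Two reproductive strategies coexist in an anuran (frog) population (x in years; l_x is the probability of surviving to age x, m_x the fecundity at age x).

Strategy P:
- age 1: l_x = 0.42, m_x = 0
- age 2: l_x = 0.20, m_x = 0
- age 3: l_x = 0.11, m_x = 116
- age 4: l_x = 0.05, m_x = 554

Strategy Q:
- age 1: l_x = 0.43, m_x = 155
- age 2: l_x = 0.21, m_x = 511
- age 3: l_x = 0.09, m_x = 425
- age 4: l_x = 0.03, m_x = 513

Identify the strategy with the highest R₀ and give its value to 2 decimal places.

Strategy P: R₀ = 0.42×0 + 0.20×0 + 0.11×116 + 0.05×554 = 40.4600
Strategy Q: R₀ = 0.43×155 + 0.21×511 + 0.09×425 + 0.03×513 = 227.6000
Highest R₀: strategy Q with 227.6000.

227.60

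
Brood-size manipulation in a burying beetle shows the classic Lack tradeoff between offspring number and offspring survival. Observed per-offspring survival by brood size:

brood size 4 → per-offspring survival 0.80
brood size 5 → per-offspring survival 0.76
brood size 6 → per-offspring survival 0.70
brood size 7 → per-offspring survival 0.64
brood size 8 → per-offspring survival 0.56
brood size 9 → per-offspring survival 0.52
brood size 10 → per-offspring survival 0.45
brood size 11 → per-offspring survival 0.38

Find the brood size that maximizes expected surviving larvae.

9

Expected surviving larvae = c × s(c):
  c=4: 4 × 0.80 = 3.200
  c=5: 5 × 0.76 = 3.800
  c=6: 6 × 0.70 = 4.200
  c=7: 7 × 0.64 = 4.480
  c=8: 8 × 0.56 = 4.480
  c=9: 9 × 0.52 = 4.680
  c=10: 10 × 0.45 = 4.500
  c=11: 11 × 0.38 = 4.180
Maximum at c = 9 (4.680 surviving larvae).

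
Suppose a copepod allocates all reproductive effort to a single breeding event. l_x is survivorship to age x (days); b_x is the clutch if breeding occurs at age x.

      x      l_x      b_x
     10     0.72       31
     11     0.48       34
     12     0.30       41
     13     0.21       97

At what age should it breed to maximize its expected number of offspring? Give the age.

Expected offspring if breeding at age x = l_x × b_x:
  age 10: 0.72 × 31 = 22.320
  age 11: 0.48 × 34 = 16.320
  age 12: 0.30 × 41 = 12.300
  age 13: 0.21 × 97 = 20.370
Maximum at age 10 (22.320).

10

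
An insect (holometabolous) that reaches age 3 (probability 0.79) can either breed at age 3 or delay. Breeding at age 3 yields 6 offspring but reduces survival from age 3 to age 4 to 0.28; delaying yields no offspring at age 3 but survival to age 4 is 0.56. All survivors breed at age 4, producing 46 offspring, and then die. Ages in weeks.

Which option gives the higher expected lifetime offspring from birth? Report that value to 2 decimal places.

20.35

breed at age 3: R₀ = 0.79 × (6 + 0.28 × 46) = 0.79 × 18.8800 = 14.9152
delay to age 4: R₀ = 0.79 × (0.56 × 46) = 0.79 × 25.7600 = 20.3504
Higher: delay to age 4 (20.3504).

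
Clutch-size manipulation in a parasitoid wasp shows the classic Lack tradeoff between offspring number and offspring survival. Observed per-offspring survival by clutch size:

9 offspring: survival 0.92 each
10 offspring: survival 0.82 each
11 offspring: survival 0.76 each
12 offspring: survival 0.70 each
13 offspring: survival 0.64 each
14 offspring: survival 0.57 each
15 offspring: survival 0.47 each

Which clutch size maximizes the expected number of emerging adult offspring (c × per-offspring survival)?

12

Expected emerging adult offspring = c × s(c):
  c=9: 9 × 0.92 = 8.280
  c=10: 10 × 0.82 = 8.200
  c=11: 11 × 0.76 = 8.360
  c=12: 12 × 0.70 = 8.400
  c=13: 13 × 0.64 = 8.320
  c=14: 14 × 0.57 = 7.980
  c=15: 15 × 0.47 = 7.050
Maximum at c = 12 (8.400 emerging adult offspring).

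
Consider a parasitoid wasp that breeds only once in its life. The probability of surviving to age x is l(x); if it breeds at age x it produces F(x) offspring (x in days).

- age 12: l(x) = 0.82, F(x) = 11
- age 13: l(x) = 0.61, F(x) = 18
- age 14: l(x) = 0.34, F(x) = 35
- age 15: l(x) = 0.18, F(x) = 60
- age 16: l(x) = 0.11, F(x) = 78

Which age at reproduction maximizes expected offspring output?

Expected offspring if breeding at age x = l(x) × F(x):
  age 12: 0.82 × 11 = 9.020
  age 13: 0.61 × 18 = 10.980
  age 14: 0.34 × 35 = 11.900
  age 15: 0.18 × 60 = 10.800
  age 16: 0.11 × 78 = 8.580
Maximum at age 14 (11.900).

14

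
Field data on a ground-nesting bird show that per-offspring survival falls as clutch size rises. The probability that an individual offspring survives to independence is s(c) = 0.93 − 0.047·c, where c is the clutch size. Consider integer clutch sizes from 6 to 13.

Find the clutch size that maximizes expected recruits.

10

Expected recruits = c × s(c):
  c=6: 6 × 0.648 = 3.888
  c=7: 7 × 0.601 = 4.207
  c=8: 8 × 0.554 = 4.432
  c=9: 9 × 0.507 = 4.563
  c=10: 10 × 0.460 = 4.600
  c=11: 11 × 0.413 = 4.543
  c=12: 12 × 0.366 = 4.392
  c=13: 13 × 0.319 = 4.147
Maximum at c = 10 (4.600 recruits).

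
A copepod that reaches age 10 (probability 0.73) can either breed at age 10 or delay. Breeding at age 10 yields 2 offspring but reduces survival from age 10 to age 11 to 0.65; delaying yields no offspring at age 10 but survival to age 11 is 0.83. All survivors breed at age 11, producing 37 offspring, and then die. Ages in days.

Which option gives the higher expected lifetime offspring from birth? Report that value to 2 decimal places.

22.42

breed at age 10: R₀ = 0.73 × (2 + 0.65 × 37) = 0.73 × 26.0500 = 19.0165
delay to age 11: R₀ = 0.73 × (0.83 × 37) = 0.73 × 30.7100 = 22.4183
Higher: delay to age 11 (22.4183).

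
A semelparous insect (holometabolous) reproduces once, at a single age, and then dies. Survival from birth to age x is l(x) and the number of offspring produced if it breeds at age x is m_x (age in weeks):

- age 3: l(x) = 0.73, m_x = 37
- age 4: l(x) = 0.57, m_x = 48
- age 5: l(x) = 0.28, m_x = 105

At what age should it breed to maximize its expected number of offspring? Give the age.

5

Expected offspring if breeding at age x = l(x) × m_x:
  age 3: 0.73 × 37 = 27.010
  age 4: 0.57 × 48 = 27.360
  age 5: 0.28 × 105 = 29.400
Maximum at age 5 (29.400).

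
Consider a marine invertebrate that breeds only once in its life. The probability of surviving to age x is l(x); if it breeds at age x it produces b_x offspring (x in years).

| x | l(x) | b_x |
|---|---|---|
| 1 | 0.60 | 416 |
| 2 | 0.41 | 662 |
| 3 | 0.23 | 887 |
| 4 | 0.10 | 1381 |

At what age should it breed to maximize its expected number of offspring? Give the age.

Expected offspring if breeding at age x = l(x) × b_x:
  age 1: 0.60 × 416 = 249.600
  age 2: 0.41 × 662 = 271.420
  age 3: 0.23 × 887 = 204.010
  age 4: 0.10 × 1381 = 138.100
Maximum at age 2 (271.420).

2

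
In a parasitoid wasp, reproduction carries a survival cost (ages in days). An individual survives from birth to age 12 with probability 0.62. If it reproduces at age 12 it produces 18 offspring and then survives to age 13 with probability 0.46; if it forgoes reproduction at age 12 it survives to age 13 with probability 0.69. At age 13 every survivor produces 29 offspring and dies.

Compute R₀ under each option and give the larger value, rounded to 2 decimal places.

breed at age 12: R₀ = 0.62 × (18 + 0.46 × 29) = 0.62 × 31.3400 = 19.4308
delay to age 13: R₀ = 0.62 × (0.69 × 29) = 0.62 × 20.0100 = 12.4062
Higher: breed at age 12 (19.4308).

19.43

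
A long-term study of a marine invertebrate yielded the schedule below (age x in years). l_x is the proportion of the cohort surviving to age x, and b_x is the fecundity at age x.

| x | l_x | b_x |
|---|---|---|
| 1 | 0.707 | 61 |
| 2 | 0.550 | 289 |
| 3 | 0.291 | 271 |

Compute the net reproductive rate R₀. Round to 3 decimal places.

280.938

R₀ = Σ l_x b_x:
  age 1: 0.707 × 61 = 43.1270
  age 2: 0.550 × 289 = 158.9500
  age 3: 0.291 × 271 = 78.8610
R₀ = 43.1270 + 158.9500 + 78.8610 = 280.9380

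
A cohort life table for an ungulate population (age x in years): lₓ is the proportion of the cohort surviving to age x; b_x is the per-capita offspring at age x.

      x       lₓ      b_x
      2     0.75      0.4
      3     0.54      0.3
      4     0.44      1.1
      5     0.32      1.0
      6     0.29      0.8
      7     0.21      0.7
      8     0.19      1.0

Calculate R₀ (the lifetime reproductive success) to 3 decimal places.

1.835

R₀ = Σ lₓ b_x:
  age 2: 0.75 × 0.4 = 0.3000
  age 3: 0.54 × 0.3 = 0.1620
  age 4: 0.44 × 1.1 = 0.4840
  age 5: 0.32 × 1.0 = 0.3200
  age 6: 0.29 × 0.8 = 0.2320
  age 7: 0.21 × 0.7 = 0.1470
  age 8: 0.19 × 1.0 = 0.1900
R₀ = 0.3000 + 0.1620 + 0.4840 + 0.3200 + 0.2320 + 0.1470 + 0.1900 = 1.8350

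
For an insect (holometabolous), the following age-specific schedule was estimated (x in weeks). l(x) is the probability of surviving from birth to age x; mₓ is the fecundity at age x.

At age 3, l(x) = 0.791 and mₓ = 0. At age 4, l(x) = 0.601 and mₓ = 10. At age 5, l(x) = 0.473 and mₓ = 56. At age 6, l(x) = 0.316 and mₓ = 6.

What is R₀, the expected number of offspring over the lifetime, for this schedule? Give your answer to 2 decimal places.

34.39

R₀ = Σ l(x) mₓ:
  age 3: 0.791 × 0 = 0.0000
  age 4: 0.601 × 10 = 6.0100
  age 5: 0.473 × 56 = 26.4880
  age 6: 0.316 × 6 = 1.8960
R₀ = 0.0000 + 6.0100 + 26.4880 + 1.8960 = 34.3940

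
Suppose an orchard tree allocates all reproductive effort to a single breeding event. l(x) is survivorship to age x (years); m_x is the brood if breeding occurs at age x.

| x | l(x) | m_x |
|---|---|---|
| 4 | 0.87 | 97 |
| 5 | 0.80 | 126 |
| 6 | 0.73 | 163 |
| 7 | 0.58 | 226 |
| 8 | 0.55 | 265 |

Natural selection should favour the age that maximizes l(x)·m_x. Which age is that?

8

Expected offspring if breeding at age x = l(x) × m_x:
  age 4: 0.87 × 97 = 84.390
  age 5: 0.80 × 126 = 100.800
  age 6: 0.73 × 163 = 118.990
  age 7: 0.58 × 226 = 131.080
  age 8: 0.55 × 265 = 145.750
Maximum at age 8 (145.750).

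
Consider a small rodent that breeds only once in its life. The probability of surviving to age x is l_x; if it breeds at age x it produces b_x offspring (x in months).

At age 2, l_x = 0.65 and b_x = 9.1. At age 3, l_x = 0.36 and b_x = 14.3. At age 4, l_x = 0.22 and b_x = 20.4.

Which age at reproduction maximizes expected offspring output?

2

Expected offspring if breeding at age x = l_x × b_x:
  age 2: 0.65 × 9.1 = 5.915
  age 3: 0.36 × 14.3 = 5.148
  age 4: 0.22 × 20.4 = 4.488
Maximum at age 2 (5.915).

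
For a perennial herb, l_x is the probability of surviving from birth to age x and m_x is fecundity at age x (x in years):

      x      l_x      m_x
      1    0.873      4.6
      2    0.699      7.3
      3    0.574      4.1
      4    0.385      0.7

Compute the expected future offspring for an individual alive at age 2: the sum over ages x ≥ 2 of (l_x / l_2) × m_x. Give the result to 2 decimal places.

11.05

l_2 = 0.699. Conditional survival from age 2 to x is l_x / l_2.
  x=2: (0.699/0.699) × 7.3 = 7.3000
  x=3: (0.574/0.699) × 4.1 = 3.3668
  x=4: (0.385/0.699) × 0.7 = 0.3856
Sum = 7.3000 + 3.3668 + 0.3856 = 11.0524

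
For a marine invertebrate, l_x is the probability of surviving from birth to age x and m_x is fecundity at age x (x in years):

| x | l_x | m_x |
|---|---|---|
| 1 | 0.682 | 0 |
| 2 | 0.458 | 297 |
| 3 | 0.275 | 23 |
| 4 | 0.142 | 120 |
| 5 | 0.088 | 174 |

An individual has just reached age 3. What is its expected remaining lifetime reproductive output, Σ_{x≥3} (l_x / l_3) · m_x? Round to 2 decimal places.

140.64

l_3 = 0.275. Conditional survival from age 3 to x is l_x / l_3.
  x=3: (0.275/0.275) × 23 = 23.0000
  x=4: (0.142/0.275) × 120 = 61.9636
  x=5: (0.088/0.275) × 174 = 55.6800
Sum = 23.0000 + 61.9636 + 55.6800 = 140.6436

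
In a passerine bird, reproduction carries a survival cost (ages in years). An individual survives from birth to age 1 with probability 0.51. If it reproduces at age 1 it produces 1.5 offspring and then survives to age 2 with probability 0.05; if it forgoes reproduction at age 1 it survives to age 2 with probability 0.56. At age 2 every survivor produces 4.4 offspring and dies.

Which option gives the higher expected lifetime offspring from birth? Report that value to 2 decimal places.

breed at age 1: R₀ = 0.51 × (1.5 + 0.05 × 4.4) = 0.51 × 1.7200 = 0.8772
delay to age 2: R₀ = 0.51 × (0.56 × 4.4) = 0.51 × 2.4640 = 1.2566
Higher: delay to age 2 (1.2566).

1.26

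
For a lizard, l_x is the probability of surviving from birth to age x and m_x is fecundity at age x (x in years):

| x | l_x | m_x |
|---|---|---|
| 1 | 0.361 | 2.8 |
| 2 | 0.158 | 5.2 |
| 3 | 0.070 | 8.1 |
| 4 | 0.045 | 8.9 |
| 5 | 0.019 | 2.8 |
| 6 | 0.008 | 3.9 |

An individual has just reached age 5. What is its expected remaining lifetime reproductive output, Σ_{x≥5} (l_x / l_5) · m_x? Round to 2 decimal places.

4.44

l_5 = 0.019. Conditional survival from age 5 to x is l_x / l_5.
  x=5: (0.019/0.019) × 2.8 = 2.8000
  x=6: (0.008/0.019) × 3.9 = 1.6421
Sum = 2.8000 + 1.6421 = 4.4421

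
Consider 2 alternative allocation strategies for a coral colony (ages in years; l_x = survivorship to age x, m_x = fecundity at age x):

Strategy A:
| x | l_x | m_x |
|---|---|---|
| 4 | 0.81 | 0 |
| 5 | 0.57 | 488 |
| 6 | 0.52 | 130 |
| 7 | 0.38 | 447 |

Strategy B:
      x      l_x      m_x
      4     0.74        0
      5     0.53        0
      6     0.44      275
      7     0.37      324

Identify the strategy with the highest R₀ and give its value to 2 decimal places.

Strategy A: R₀ = 0.81×0 + 0.57×488 + 0.52×130 + 0.38×447 = 515.6200
Strategy B: R₀ = 0.74×0 + 0.53×0 + 0.44×275 + 0.37×324 = 240.8800
Highest R₀: strategy A with 515.6200.

515.62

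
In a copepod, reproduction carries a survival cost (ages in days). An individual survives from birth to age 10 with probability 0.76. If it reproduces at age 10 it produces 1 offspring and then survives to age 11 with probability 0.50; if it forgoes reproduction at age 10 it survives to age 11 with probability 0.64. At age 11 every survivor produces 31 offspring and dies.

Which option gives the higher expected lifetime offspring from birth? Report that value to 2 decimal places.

15.08

breed at age 10: R₀ = 0.76 × (1 + 0.50 × 31) = 0.76 × 16.5000 = 12.5400
delay to age 11: R₀ = 0.76 × (0.64 × 31) = 0.76 × 19.8400 = 15.0784
Higher: delay to age 11 (15.0784).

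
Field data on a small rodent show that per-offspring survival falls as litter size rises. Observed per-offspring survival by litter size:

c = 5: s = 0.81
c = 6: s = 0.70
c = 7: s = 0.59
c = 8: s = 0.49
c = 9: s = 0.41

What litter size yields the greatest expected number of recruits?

Expected recruits = c × s(c):
  c=5: 5 × 0.81 = 4.050
  c=6: 6 × 0.70 = 4.200
  c=7: 7 × 0.59 = 4.130
  c=8: 8 × 0.49 = 3.920
  c=9: 9 × 0.41 = 3.690
Maximum at c = 6 (4.200 recruits).

6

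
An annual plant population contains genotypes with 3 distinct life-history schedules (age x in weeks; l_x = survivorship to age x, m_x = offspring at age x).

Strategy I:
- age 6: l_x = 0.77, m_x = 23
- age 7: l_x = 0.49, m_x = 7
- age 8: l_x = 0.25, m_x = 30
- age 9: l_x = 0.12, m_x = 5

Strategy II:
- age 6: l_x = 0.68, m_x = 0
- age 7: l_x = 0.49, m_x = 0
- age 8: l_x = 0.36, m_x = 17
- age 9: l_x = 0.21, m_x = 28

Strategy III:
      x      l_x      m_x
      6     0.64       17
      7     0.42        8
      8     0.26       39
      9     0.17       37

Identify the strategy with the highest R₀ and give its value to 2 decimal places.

30.67

Strategy I: R₀ = 0.77×23 + 0.49×7 + 0.25×30 + 0.12×5 = 29.2400
Strategy II: R₀ = 0.68×0 + 0.49×0 + 0.36×17 + 0.21×28 = 12.0000
Strategy III: R₀ = 0.64×17 + 0.42×8 + 0.26×39 + 0.17×37 = 30.6700
Highest R₀: strategy III with 30.6700.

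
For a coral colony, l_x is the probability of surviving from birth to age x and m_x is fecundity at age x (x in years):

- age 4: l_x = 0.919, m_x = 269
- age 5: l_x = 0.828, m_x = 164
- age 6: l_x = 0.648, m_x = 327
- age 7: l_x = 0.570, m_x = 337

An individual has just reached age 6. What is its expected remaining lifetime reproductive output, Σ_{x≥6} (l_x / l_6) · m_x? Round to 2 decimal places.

l_6 = 0.648. Conditional survival from age 6 to x is l_x / l_6.
  x=6: (0.648/0.648) × 327 = 327.0000
  x=7: (0.570/0.648) × 337 = 296.4352
Sum = 327.0000 + 296.4352 = 623.4352

623.44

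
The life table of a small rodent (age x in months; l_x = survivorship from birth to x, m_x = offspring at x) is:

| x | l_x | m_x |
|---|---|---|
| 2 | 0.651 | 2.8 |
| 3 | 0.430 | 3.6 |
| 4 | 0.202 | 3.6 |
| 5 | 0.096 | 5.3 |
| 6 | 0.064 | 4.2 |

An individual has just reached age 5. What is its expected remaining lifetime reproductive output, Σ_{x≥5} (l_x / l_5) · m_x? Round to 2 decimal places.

l_5 = 0.096. Conditional survival from age 5 to x is l_x / l_5.
  x=5: (0.096/0.096) × 5.3 = 5.3000
  x=6: (0.064/0.096) × 4.2 = 2.8000
Sum = 5.3000 + 2.8000 = 8.1000

8.10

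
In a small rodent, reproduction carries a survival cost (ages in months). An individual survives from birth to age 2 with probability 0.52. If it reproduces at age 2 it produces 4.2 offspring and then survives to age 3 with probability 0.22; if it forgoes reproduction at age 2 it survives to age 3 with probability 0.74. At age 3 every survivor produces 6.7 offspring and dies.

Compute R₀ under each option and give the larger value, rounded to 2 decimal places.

2.95

breed at age 2: R₀ = 0.52 × (4.2 + 0.22 × 6.7) = 0.52 × 5.6740 = 2.9505
delay to age 3: R₀ = 0.52 × (0.74 × 6.7) = 0.52 × 4.9580 = 2.5782
Higher: breed at age 2 (2.9505).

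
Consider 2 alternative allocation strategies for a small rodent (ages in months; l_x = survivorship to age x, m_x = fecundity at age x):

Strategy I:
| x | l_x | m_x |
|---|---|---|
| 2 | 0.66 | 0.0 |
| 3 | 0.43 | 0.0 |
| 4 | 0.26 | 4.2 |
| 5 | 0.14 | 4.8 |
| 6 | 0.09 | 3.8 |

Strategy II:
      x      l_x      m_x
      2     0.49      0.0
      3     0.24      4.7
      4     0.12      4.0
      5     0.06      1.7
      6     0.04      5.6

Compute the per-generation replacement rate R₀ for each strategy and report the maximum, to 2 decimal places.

2.11

Strategy I: R₀ = 0.66×0.0 + 0.43×0.0 + 0.26×4.2 + 0.14×4.8 + 0.09×3.8 = 2.1060
Strategy II: R₀ = 0.49×0.0 + 0.24×4.7 + 0.12×4.0 + 0.06×1.7 + 0.04×5.6 = 1.9340
Highest R₀: strategy I with 2.1060.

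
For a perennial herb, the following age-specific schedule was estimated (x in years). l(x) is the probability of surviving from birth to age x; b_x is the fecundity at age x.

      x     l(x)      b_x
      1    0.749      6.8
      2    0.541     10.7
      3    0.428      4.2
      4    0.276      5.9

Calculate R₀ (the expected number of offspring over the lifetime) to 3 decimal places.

14.308

R₀ = Σ l(x) b_x:
  age 1: 0.749 × 6.8 = 5.0932
  age 2: 0.541 × 10.7 = 5.7887
  age 3: 0.428 × 4.2 = 1.7976
  age 4: 0.276 × 5.9 = 1.6284
R₀ = 5.0932 + 5.7887 + 1.7976 + 1.6284 = 14.3079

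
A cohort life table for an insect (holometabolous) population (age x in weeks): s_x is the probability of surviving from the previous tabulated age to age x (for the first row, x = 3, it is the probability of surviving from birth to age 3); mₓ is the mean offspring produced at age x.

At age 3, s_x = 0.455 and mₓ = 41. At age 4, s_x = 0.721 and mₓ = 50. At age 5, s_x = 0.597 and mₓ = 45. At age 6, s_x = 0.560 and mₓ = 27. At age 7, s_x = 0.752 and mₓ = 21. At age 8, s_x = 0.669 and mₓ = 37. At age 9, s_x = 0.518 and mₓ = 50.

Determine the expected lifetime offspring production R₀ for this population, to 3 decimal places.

52.035

Survivorship from birth: l_x = s_3·s_4·…·s_x.
  l_3 = 0.45500
  l_4 = 0.32805
  l_5 = 0.19585
  l_6 = 0.10968
  l_7 = 0.08248
  l_8 = 0.05518
  l_9 = 0.02858
R₀ = Σ l_x mₓ:
  age 3: 0.45500 × 41 = 18.6550
  age 4: 0.32805 × 50 = 16.4025
  age 5: 0.19585 × 45 = 8.8133
  age 6: 0.10968 × 27 = 2.9614
  age 7: 0.08248 × 21 = 1.7321
  age 8: 0.05518 × 37 = 2.0417
  age 9: 0.02858 × 50 = 1.4290
R₀ = 18.6550 + 16.4025 + 8.8133 + 2.9614 + 1.7321 + 2.0417 + 1.4290 = 52.0348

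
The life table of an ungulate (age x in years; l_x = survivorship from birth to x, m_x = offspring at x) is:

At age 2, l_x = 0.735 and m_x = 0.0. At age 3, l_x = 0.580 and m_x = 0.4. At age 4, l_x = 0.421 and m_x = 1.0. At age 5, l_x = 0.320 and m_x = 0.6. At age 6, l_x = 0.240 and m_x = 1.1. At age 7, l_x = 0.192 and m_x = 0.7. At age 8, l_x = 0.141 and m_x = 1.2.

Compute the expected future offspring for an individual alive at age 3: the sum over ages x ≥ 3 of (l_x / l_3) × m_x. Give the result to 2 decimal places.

l_3 = 0.580. Conditional survival from age 3 to x is l_x / l_3.
  x=3: (0.580/0.580) × 0.4 = 0.4000
  x=4: (0.421/0.580) × 1.0 = 0.7259
  x=5: (0.320/0.580) × 0.6 = 0.3310
  x=6: (0.240/0.580) × 1.1 = 0.4552
  x=7: (0.192/0.580) × 0.7 = 0.2317
  x=8: (0.141/0.580) × 1.2 = 0.2917
Sum = 0.4000 + 0.7259 + 0.3310 + 0.4552 + 0.2317 + 0.2917 = 2.4355

2.44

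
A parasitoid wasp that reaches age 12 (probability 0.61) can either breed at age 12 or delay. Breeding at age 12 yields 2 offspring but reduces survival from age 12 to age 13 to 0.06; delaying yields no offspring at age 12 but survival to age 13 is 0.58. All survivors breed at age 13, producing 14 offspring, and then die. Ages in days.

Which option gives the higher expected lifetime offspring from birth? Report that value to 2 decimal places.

4.95

breed at age 12: R₀ = 0.61 × (2 + 0.06 × 14) = 0.61 × 2.8400 = 1.7324
delay to age 13: R₀ = 0.61 × (0.58 × 14) = 0.61 × 8.1200 = 4.9532
Higher: delay to age 13 (4.9532).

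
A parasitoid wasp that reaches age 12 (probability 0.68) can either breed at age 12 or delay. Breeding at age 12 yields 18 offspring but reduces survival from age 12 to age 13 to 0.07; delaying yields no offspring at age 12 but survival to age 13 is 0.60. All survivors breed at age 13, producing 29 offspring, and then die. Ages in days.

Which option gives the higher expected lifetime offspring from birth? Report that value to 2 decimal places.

breed at age 12: R₀ = 0.68 × (18 + 0.07 × 29) = 0.68 × 20.0300 = 13.6204
delay to age 13: R₀ = 0.68 × (0.60 × 29) = 0.68 × 17.4000 = 11.8320
Higher: breed at age 12 (13.6204).

13.62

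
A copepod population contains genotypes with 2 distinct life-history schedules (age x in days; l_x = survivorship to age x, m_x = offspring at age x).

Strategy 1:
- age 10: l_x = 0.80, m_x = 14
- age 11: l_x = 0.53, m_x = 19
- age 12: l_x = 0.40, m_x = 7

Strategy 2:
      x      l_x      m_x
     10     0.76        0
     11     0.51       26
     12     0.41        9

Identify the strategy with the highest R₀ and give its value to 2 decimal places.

Strategy 1: R₀ = 0.80×14 + 0.53×19 + 0.40×7 = 24.0700
Strategy 2: R₀ = 0.76×0 + 0.51×26 + 0.41×9 = 16.9500
Highest R₀: strategy 1 with 24.0700.

24.07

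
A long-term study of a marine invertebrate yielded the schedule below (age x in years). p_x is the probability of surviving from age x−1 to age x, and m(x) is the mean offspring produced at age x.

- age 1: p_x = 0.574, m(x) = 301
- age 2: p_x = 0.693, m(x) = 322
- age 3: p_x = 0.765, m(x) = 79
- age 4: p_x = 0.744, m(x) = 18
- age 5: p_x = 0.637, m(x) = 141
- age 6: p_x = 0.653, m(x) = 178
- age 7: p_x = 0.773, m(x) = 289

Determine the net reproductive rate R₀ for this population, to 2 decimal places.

387.11

Survivorship from birth: l_x = p_1·p_2·…·p_x.
  l_1 = 0.57400
  l_2 = 0.39778
  l_3 = 0.30430
  l_4 = 0.22640
  l_5 = 0.14422
  l_6 = 0.09417
  l_7 = 0.07280
R₀ = Σ l_x m(x):
  age 1: 0.57400 × 301 = 172.7740
  age 2: 0.39778 × 322 = 128.0852
  age 3: 0.30430 × 79 = 24.0397
  age 4: 0.22640 × 18 = 4.0752
  age 5: 0.14422 × 141 = 20.3350
  age 6: 0.09417 × 178 = 16.7623
  age 7: 0.07280 × 289 = 21.0392
R₀ = 172.7740 + 128.0852 + 24.0397 + 4.0752 + 20.3350 + 16.7623 + 21.0392 = 387.1105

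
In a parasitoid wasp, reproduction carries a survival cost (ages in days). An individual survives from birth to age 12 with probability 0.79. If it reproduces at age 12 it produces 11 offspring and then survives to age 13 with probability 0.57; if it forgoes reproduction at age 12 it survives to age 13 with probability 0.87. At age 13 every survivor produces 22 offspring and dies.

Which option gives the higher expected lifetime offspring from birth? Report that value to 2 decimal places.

breed at age 12: R₀ = 0.79 × (11 + 0.57 × 22) = 0.79 × 23.5400 = 18.5966
delay to age 13: R₀ = 0.79 × (0.87 × 22) = 0.79 × 19.1400 = 15.1206
Higher: breed at age 12 (18.5966).

18.60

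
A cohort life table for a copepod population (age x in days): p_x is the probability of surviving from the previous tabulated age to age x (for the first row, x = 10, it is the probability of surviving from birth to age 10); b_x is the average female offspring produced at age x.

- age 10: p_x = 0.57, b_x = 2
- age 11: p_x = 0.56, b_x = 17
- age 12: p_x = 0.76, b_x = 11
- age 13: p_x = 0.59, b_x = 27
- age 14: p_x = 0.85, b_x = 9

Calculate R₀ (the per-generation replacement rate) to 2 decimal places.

14.19

Survivorship from birth: l_x = p_10·p_11·…·p_x.
  l_10 = 0.57000
  l_11 = 0.31920
  l_12 = 0.24259
  l_13 = 0.14313
  l_14 = 0.12166
R₀ = Σ l_x b_x:
  age 10: 0.57000 × 2 = 1.1400
  age 11: 0.31920 × 17 = 5.4264
  age 12: 0.24259 × 11 = 2.6685
  age 13: 0.14313 × 27 = 3.8645
  age 14: 0.12166 × 9 = 1.0949
R₀ = 1.1400 + 5.4264 + 2.6685 + 3.8645 + 1.0949 = 14.1943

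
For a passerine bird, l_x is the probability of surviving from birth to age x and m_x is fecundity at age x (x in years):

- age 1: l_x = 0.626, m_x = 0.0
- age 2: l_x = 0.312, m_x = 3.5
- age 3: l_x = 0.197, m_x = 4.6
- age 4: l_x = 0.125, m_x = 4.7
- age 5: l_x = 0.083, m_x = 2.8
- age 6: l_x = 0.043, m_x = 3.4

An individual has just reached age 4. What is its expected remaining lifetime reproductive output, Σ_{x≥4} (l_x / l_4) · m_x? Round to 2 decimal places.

7.73

l_4 = 0.125. Conditional survival from age 4 to x is l_x / l_4.
  x=4: (0.125/0.125) × 4.7 = 4.7000
  x=5: (0.083/0.125) × 2.8 = 1.8592
  x=6: (0.043/0.125) × 3.4 = 1.1696
Sum = 4.7000 + 1.8592 + 1.1696 = 7.7288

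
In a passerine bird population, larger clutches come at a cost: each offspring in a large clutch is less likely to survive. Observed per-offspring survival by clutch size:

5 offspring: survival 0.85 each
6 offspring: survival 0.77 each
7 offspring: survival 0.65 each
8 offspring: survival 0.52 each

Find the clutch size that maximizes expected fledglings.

Expected fledglings = c × s(c):
  c=5: 5 × 0.85 = 4.250
  c=6: 6 × 0.77 = 4.620
  c=7: 7 × 0.65 = 4.550
  c=8: 8 × 0.52 = 4.160
Maximum at c = 6 (4.620 fledglings).

6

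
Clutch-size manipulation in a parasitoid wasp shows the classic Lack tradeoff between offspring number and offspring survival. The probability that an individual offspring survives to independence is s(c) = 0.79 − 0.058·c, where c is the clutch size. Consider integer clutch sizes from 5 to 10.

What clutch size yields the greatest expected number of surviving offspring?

7

Expected surviving offspring = c × s(c):
  c=5: 5 × 0.500 = 2.500
  c=6: 6 × 0.442 = 2.652
  c=7: 7 × 0.384 = 2.688
  c=8: 8 × 0.326 = 2.608
  c=9: 9 × 0.268 = 2.412
  c=10: 10 × 0.210 = 2.100
Maximum at c = 7 (2.688 surviving offspring).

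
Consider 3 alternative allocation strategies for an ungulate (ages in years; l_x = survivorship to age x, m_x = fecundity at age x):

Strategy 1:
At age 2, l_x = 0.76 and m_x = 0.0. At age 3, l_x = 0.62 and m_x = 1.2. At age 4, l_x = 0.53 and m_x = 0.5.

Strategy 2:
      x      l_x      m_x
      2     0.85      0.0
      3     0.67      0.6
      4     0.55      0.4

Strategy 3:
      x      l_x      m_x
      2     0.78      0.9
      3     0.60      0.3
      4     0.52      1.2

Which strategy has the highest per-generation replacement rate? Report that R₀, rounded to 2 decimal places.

1.51

Strategy 1: R₀ = 0.76×0.0 + 0.62×1.2 + 0.53×0.5 = 1.0090
Strategy 2: R₀ = 0.85×0.0 + 0.67×0.6 + 0.55×0.4 = 0.6220
Strategy 3: R₀ = 0.78×0.9 + 0.60×0.3 + 0.52×1.2 = 1.5060
Highest R₀: strategy 3 with 1.5060.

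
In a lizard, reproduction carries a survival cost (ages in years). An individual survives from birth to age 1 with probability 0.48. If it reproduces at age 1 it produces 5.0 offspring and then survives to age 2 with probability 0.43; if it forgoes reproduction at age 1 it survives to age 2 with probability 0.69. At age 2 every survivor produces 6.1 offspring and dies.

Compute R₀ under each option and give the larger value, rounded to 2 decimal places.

breed at age 1: R₀ = 0.48 × (5.0 + 0.43 × 6.1) = 0.48 × 7.6230 = 3.6590
delay to age 2: R₀ = 0.48 × (0.69 × 6.1) = 0.48 × 4.2090 = 2.0203
Higher: breed at age 1 (3.6590).

3.66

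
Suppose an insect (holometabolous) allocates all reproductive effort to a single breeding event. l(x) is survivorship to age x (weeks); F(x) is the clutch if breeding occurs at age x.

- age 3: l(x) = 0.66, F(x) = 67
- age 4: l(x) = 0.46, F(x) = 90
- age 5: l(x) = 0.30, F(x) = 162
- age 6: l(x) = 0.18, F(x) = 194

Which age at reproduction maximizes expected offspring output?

Expected offspring if breeding at age x = l(x) × F(x):
  age 3: 0.66 × 67 = 44.220
  age 4: 0.46 × 90 = 41.400
  age 5: 0.30 × 162 = 48.600
  age 6: 0.18 × 194 = 34.920
Maximum at age 5 (48.600).

5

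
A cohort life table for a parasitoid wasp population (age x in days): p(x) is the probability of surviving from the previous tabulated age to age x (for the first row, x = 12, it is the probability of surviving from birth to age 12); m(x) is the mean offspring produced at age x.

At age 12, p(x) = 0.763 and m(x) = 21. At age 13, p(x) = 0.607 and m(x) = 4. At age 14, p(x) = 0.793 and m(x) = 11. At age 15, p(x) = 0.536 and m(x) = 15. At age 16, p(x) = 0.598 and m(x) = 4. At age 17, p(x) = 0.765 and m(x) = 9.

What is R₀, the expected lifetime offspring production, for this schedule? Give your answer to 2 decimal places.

26.15

Survivorship from birth: l_x = p_12·p_13·…·p_x.
  l_12 = 0.76300
  l_13 = 0.46314
  l_14 = 0.36727
  l_15 = 0.19686
  l_16 = 0.11772
  l_17 = 0.09006
R₀ = Σ l_x m(x):
  age 12: 0.76300 × 21 = 16.0230
  age 13: 0.46314 × 4 = 1.8526
  age 14: 0.36727 × 11 = 4.0400
  age 15: 0.19686 × 15 = 2.9529
  age 16: 0.11772 × 4 = 0.4709
  age 17: 0.09006 × 9 = 0.8105
R₀ = 16.0230 + 1.8526 + 4.0400 + 2.9529 + 0.4709 + 0.8105 = 26.1499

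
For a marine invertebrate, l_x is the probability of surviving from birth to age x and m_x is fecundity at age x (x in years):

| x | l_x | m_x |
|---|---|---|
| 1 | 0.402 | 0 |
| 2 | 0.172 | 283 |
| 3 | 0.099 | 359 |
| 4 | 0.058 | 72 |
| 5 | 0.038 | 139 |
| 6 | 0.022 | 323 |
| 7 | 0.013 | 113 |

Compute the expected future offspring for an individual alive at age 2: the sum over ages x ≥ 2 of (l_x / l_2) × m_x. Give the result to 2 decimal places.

594.48

l_2 = 0.172. Conditional survival from age 2 to x is l_x / l_2.
  x=2: (0.172/0.172) × 283 = 283.0000
  x=3: (0.099/0.172) × 359 = 206.6337
  x=4: (0.058/0.172) × 72 = 24.2791
  x=5: (0.038/0.172) × 139 = 30.7093
  x=6: (0.022/0.172) × 323 = 41.3140
  x=7: (0.013/0.172) × 113 = 8.5407
Sum = 283.0000 + 206.6337 + 24.2791 + 30.7093 + 41.3140 + 8.5407 = 594.4767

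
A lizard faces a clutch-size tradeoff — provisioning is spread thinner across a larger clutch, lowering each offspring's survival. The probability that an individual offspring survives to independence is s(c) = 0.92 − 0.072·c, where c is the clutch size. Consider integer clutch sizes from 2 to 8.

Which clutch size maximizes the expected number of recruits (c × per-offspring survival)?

6

Expected recruits = c × s(c):
  c=2: 2 × 0.776 = 1.552
  c=3: 3 × 0.704 = 2.112
  c=4: 4 × 0.632 = 2.528
  c=5: 5 × 0.560 = 2.800
  c=6: 6 × 0.488 = 2.928
  c=7: 7 × 0.416 = 2.912
  c=8: 8 × 0.344 = 2.752
Maximum at c = 6 (2.928 recruits).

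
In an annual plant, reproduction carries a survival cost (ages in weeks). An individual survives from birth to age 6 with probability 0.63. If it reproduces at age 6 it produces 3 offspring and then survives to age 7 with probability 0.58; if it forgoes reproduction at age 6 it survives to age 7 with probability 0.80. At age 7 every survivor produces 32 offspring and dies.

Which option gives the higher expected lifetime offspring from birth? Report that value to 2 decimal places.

16.13

breed at age 6: R₀ = 0.63 × (3 + 0.58 × 32) = 0.63 × 21.5600 = 13.5828
delay to age 7: R₀ = 0.63 × (0.80 × 32) = 0.63 × 25.6000 = 16.1280
Higher: delay to age 7 (16.1280).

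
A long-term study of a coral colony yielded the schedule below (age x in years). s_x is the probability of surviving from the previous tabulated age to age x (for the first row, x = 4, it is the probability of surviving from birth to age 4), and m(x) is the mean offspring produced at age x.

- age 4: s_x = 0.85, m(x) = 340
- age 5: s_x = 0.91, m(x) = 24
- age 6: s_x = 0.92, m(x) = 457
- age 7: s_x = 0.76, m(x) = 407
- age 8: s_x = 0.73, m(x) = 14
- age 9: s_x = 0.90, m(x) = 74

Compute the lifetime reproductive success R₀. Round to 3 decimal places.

884.714

Survivorship from birth: l_x = s_4·s_5·…·s_x.
  l_4 = 0.85000
  l_5 = 0.77350
  l_6 = 0.71162
  l_7 = 0.54083
  l_8 = 0.39481
  l_9 = 0.35533
R₀ = Σ l_x m(x):
  age 4: 0.85000 × 340 = 289.0000
  age 5: 0.77350 × 24 = 18.5640
  age 6: 0.71162 × 457 = 325.2103
  age 7: 0.54083 × 407 = 220.1178
  age 8: 0.39481 × 14 = 5.5273
  age 9: 0.35533 × 74 = 26.2944
R₀ = 289.0000 + 18.5640 + 325.2103 + 220.1178 + 5.5273 + 26.2944 = 884.7139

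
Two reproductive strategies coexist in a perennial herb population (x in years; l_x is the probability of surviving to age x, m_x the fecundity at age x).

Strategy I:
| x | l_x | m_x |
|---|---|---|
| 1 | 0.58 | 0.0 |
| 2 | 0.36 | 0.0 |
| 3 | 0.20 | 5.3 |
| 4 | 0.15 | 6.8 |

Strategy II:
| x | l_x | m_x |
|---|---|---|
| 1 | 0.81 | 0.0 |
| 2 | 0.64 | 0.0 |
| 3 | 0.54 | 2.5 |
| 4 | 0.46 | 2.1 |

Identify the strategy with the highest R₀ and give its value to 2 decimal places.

2.32

Strategy I: R₀ = 0.58×0.0 + 0.36×0.0 + 0.20×5.3 + 0.15×6.8 = 2.0800
Strategy II: R₀ = 0.81×0.0 + 0.64×0.0 + 0.54×2.5 + 0.46×2.1 = 2.3160
Highest R₀: strategy II with 2.3160.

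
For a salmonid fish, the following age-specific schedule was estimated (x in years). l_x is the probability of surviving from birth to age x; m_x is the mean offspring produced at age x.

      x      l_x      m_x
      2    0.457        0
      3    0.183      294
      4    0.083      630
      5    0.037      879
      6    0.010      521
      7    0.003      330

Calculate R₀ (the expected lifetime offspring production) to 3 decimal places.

R₀ = Σ l_x m_x:
  age 2: 0.457 × 0 = 0.0000
  age 3: 0.183 × 294 = 53.8020
  age 4: 0.083 × 630 = 52.2900
  age 5: 0.037 × 879 = 32.5230
  age 6: 0.010 × 521 = 5.2100
  age 7: 0.003 × 330 = 0.9900
R₀ = 0.0000 + 53.8020 + 52.2900 + 32.5230 + 5.2100 + 0.9900 = 144.8150

144.815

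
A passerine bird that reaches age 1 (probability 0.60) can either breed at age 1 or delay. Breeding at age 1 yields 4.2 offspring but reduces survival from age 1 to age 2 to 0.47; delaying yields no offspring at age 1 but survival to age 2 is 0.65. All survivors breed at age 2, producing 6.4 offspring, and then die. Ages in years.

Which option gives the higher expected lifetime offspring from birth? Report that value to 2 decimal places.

breed at age 1: R₀ = 0.60 × (4.2 + 0.47 × 6.4) = 0.60 × 7.2080 = 4.3248
delay to age 2: R₀ = 0.60 × (0.65 × 6.4) = 0.60 × 4.1600 = 2.4960
Higher: breed at age 1 (4.3248).

4.32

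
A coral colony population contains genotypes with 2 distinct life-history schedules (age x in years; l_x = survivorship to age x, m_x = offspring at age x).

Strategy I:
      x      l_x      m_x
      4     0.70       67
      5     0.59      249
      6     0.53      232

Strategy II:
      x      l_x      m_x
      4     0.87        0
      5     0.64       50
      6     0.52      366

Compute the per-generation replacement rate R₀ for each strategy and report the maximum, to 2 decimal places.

316.77

Strategy I: R₀ = 0.70×67 + 0.59×249 + 0.53×232 = 316.7700
Strategy II: R₀ = 0.87×0 + 0.64×50 + 0.52×366 = 222.3200
Highest R₀: strategy I with 316.7700.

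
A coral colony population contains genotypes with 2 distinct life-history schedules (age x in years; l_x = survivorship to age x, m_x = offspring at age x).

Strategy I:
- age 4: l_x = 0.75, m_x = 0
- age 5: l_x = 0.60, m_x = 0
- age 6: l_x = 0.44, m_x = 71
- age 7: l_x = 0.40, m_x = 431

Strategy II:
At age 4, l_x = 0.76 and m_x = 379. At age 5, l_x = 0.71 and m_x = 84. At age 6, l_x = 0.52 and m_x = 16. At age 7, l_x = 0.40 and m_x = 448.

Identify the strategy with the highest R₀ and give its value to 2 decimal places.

535.20

Strategy I: R₀ = 0.75×0 + 0.60×0 + 0.44×71 + 0.40×431 = 203.6400
Strategy II: R₀ = 0.76×379 + 0.71×84 + 0.52×16 + 0.40×448 = 535.2000
Highest R₀: strategy II with 535.2000.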